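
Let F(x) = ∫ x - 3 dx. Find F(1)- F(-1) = -6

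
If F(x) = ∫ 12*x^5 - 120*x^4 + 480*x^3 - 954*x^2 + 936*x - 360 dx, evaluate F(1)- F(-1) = -1404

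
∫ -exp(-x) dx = exp(-x) + C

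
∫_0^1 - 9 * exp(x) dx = 9 - 9*E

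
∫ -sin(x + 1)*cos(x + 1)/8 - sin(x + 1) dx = (cos(x + 1) + 16)*cos(x + 1)/16 + C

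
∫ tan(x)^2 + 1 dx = tan(x) + C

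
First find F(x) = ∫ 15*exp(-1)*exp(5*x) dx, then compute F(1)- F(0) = -3*exp(-1) + 3*exp(4)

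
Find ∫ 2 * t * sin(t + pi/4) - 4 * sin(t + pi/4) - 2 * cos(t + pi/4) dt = (4 - 2*t)*cos(t + pi/4) + C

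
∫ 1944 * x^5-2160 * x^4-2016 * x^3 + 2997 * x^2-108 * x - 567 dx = 324*x^6 - 432*x^5 - 504*x^4 + 999*x^3 - 54*x^2 - 567*x + C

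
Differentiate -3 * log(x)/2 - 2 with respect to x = -3/(2*x)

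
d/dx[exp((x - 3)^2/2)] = x*exp(x^2/2 - 3*x + 9/2) - 3*exp(x^2/2 - 3*x + 9/2)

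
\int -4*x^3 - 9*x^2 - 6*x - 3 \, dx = -x^4 - 3*x^3 - 3*x^2 - 3*x + C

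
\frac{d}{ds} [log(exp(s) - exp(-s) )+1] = (exp(2*s) + 1)/(exp(2*s) - 1)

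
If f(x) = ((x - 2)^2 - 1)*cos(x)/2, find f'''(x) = x^2*sin(x)/2 - 2*x*sin(x) - 3*x*cos(x) - 3*sin(x)/2 + 6*cos(x)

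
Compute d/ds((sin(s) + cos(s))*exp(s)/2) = exp(s)*cos(s)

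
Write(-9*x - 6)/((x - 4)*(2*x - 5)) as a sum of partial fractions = 19/(2*x - 5) - 14/(x - 4)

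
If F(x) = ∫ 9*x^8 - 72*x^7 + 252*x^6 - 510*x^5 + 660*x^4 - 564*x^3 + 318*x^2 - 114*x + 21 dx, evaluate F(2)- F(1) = 2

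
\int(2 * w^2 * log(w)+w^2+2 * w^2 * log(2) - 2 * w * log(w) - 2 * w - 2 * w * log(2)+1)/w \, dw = (w - 1)^2*log(2*w) + C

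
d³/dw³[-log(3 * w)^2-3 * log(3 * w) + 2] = (-4*log(w) - 4*log(3))/w^3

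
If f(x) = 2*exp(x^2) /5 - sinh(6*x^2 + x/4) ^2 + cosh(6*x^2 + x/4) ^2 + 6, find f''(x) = 8*x^2*exp(x^2)/5 + 4*exp(x^2)/5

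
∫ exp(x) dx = exp(x) + C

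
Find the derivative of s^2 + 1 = 2*s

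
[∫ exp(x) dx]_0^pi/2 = -1 + exp(pi/2)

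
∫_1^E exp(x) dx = -E + exp(E)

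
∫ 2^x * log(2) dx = 2^x + C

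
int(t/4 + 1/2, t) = t^2/8 + t/2 + C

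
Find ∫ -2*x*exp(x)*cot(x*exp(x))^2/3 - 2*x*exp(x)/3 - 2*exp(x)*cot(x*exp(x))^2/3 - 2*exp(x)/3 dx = 2*cot(x*exp(x))/3 + C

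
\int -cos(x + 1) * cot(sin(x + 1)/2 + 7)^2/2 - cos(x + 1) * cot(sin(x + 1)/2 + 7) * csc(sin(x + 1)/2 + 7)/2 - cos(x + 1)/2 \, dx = cot(sin(x + 1)/2 + 7) + csc(sin(x + 1)/2 + 7) + C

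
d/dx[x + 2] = 1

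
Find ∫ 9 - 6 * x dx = -3*x^2 + 9*x + C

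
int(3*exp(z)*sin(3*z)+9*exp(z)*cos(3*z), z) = 3*exp(z)*sin(3*z) + C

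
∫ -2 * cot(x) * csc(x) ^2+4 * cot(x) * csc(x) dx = (csc(x) - 2)^2 + C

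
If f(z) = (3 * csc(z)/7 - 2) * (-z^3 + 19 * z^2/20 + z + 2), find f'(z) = 3*z^3*cot(z)*csc(z)/7 - 57*z^2*cot(z)*csc(z)/140 - 9*z^2*csc(z)/7 + 6*z^2 - 3*z*cot(z)*csc(z)/7 + 57*z*csc(z)/70 - 19*z/5 - 6*cot(z)*csc(z)/7 + 3*csc(z)/7 - 2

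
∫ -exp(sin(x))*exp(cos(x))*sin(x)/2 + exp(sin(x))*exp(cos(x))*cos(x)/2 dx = exp(sqrt(2)*sin(x + pi/4))/2 + C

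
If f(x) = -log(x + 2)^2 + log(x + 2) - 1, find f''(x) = (2*log(x + 2) - 3)/(x^2 + 4*x + 4)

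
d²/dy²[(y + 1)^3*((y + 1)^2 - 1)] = 20*y^3 + 60*y^2 + 54*y + 14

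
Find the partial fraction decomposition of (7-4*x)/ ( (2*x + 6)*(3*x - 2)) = 13/(22*(3*x - 2)) - 19/(22*(x + 3))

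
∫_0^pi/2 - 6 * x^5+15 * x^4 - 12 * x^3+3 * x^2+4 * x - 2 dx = -pi - (-pi/2 + pi^2/4)^3 + pi^2/2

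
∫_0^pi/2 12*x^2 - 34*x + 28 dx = 6 + (-1 + 2*pi)*((-2 + pi/2)^2 + 2)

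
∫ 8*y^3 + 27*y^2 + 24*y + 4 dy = 2*y^4 + 9*y^3 + 12*y^2 + 4*y + C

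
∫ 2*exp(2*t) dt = exp(2*t) + C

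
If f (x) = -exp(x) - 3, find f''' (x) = -exp(x)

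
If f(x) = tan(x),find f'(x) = cos(x)^(-2)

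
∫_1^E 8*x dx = -4 + 4*exp(2)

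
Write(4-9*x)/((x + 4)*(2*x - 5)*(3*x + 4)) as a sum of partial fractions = -18/(23*(3*x + 4)) - 74/(299*(2*x - 5)) + 5/(13*(x + 4))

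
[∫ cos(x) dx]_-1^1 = 2*sin(1)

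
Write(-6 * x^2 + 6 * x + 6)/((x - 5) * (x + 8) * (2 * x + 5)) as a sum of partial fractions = 62/(55*(2*x + 5)) - 426/(143*(x + 8)) - 38/(65*(x - 5))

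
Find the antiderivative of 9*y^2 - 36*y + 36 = 3*y^3 - 18*y^2 + 36*y + C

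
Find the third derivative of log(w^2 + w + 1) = (4*w^3 + 6*w^2 - 6*w - 4)/(w^6 + 3*w^5 + 6*w^4 + 7*w^3 + 6*w^2 + 3*w + 1)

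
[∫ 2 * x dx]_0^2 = 4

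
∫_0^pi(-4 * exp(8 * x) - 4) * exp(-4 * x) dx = -exp(4*pi) + exp(-4*pi)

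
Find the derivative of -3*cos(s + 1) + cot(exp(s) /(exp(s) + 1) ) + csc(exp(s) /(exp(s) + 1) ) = (3*exp(2*s)*sin(s + 1) + 6*exp(s)*sin(s + 1) - exp(s)*cos(exp(s)/(exp(s) + 1))/sin(exp(s)/(exp(s) + 1))^2 - exp(s)/sin(exp(s)/(exp(s) + 1))^2 + 3*sin(s + 1))/(exp(2*s) + 2*exp(s) + 1)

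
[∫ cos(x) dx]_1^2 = -sin(1) + sin(2)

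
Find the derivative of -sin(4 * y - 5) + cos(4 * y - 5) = -4*sin(4*y - 5) - 4*cos(4*y - 5)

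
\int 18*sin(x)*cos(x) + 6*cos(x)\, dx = (3*sin(x) + 1)^2 + C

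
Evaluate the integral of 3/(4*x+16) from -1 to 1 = -3*log(3)/4 + 3*log(5)/4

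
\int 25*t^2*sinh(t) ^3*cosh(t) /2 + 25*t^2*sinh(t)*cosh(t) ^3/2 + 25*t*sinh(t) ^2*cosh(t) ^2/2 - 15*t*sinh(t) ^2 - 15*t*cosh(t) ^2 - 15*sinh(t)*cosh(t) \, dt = 5*t*(5*t*(cosh(4*t) - 1) - 48*sinh(2*t))/32 + C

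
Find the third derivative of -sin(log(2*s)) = -(3*sin(log(s) + log(2)) + cos(log(s) + log(2)))/s^3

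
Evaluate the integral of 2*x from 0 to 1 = 1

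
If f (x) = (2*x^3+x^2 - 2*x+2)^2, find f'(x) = 24*x^5 + 20*x^4 - 28*x^3 + 12*x^2 + 16*x - 8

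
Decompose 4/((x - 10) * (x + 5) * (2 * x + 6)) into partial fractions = 1/(15*(x + 5)) - 1/(13*(x + 3)) + 2/(195*(x - 10))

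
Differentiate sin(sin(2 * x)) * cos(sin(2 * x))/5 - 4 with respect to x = cos(2*(x - sin(2*x)))/5 + cos(2*(x + sin(2*x)))/5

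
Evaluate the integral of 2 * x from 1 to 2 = 3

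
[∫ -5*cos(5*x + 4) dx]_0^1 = sin(4) - sin(9)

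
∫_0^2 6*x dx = 12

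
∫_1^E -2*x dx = 1 - exp(2)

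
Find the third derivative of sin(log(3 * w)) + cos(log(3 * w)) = 2*(sin(log(w) + log(3)) + 2*cos(log(w) + log(3)))/w^3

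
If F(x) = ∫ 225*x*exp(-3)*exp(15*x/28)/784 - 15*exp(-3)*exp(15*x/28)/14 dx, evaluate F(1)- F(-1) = -69*exp(-69/28)/28 + 99*exp(-99/28)/28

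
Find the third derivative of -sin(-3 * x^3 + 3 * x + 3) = -729*x^6*cos(3*(-x^3 + x + 1)) + 729*x^4*cos(3*(-x^3 + x + 1)) + 486*x^3*sin(3*(-x^3 + x + 1)) - 243*x^2*cos(3*(-x^3 + x + 1)) - 162*x*sin(3*(-x^3 + x + 1)) + 45*cos(3*(-x^3 + x + 1))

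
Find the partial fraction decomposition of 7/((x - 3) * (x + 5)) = -7/(8*(x + 5)) + 7/(8*(x - 3))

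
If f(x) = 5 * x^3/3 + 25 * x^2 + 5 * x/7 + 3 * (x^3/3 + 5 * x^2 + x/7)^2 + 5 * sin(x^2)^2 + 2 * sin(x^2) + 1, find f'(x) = 2*x^5 + 50*x^4 + 2108*x^3/7 + 125*x^2/7 + 10*x*sin(2*x^2) + 4*x*cos(x^2) + 2456*x/49 + 5/7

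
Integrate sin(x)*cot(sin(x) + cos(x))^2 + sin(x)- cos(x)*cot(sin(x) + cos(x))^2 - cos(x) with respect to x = cot(sin(x) + cos(x)) + C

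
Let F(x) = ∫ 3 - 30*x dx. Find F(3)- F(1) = -114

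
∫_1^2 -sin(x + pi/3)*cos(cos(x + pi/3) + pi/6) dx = sin(cos(pi/3 + 2) + pi/6) - sin(cos(1 + pi/3) + pi/6)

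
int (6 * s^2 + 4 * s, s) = 2*s^3 + 2*s^2 + C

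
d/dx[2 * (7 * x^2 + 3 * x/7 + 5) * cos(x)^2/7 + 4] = -2*x^2*sin(2*x) - 6*x*sin(2*x)/49 + 4*x*cos(x)^2 - 10*sin(2*x)/7 + 6*cos(x)^2/49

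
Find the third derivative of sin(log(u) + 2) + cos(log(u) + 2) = 2*(sin(log(u) + 2) + 2*cos(log(u) + 2))/u^3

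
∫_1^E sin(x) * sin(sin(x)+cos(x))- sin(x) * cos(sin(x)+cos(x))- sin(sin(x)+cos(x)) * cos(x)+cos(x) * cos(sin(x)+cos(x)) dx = sqrt(2)*(-sin(pi/4 + sqrt(2)*sin(pi/4 + 1)) + sin(sqrt(2)*sin(pi/4 + E) + pi/4))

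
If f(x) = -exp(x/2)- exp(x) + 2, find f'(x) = -exp(x/2)/2 - exp(x)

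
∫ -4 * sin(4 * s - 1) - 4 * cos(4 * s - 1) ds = -sin(4*s - 1) + cos(4*s - 1) + C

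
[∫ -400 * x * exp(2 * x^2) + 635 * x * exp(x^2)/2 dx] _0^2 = -4*(4 - 5*exp(4))^2 - 5*exp(4)/4 + 21/4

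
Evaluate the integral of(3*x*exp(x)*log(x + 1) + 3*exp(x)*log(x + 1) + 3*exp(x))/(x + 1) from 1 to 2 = -3*E*log(2) + 3*exp(2)*log(3)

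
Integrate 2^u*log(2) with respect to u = 2^u + C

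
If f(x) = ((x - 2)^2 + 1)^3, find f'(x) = 6*x^5 - 60*x^4 + 252*x^3 - 552*x^2 + 630*x - 300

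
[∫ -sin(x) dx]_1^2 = -cos(1) + cos(2)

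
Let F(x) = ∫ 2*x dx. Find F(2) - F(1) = 3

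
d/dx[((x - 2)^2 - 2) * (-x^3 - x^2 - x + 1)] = -5*x^4 + 12*x^3 + 3*x^2 + 6*x - 6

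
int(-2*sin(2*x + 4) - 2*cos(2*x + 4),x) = -sin(2*x + 4) + cos(2*x + 4) + C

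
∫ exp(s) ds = exp(s) + C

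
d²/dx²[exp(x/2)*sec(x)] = (sin(x)/cos(x) - 3/4 + 2/cos(x)^2)*exp(x/2)/cos(x)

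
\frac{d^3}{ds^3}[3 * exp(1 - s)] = -3*exp(1 - s)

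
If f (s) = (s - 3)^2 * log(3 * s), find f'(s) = (2*s^2*log(s) + s^2 + 2*s^2*log(3) - 6*s*log(s) - 6*s*log(3) - 6*s + 9)/s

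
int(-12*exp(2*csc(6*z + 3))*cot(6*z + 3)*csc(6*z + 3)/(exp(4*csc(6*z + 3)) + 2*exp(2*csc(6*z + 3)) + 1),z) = exp(2/sin(6*z + 3))/(exp(2/sin(6*z + 3)) + 1) + C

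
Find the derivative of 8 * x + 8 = 8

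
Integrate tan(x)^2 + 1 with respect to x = tan(x) + C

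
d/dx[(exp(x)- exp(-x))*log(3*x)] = (x*exp(2*x)*log(x) + x*exp(2*x)*log(3) + x*log(x) + x*log(3) + exp(2*x) - 1)*exp(-x)/x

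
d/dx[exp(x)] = exp(x)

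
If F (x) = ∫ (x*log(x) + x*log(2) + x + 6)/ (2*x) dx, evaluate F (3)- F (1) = -7*log(2)/2 + 9*log(6)/2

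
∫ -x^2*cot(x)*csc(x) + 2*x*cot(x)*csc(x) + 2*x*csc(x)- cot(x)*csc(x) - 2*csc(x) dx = (x - 1)^2*csc(x) + C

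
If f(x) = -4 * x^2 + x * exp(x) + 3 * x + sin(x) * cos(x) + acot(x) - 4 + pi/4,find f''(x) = (x^5*exp(x) + 2*x^4*exp(x) - 2*x^4*sin(2*x) - 8*x^4 + 2*x^3*exp(x) + 4*x^2*exp(x) - 4*x^2*sin(2*x) - 16*x^2 + x*exp(x) + 2*x + 2*exp(x) - 2*sin(2*x) - 8)/(x^4 + 2*x^2 + 1)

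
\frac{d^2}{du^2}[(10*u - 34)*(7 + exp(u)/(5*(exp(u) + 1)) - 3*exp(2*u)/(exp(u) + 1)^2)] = (290*u*exp(3*u) - 600*u*exp(2*u) + 10*u*exp(u) - 1566*exp(3*u) + 1480*exp(2*u) - 14*exp(u))/(5*exp(4*u) + 20*exp(3*u) + 30*exp(2*u) + 20*exp(u) + 5)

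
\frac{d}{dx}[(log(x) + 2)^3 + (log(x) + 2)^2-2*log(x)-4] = (3*log(x)^2 + 14*log(x) + 14)/x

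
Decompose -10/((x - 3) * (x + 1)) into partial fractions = 5/(2*(x + 1)) - 5/(2*(x - 3))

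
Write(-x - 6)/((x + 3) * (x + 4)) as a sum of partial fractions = 2/(x + 4) - 3/(x + 3)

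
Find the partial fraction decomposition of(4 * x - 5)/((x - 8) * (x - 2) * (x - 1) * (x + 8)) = 37/(1440*(x + 8)) - 1/(63*(x - 1)) - 1/(20*(x - 2)) + 9/(224*(x - 8))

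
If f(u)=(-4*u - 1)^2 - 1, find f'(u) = 32*u + 8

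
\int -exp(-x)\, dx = exp(-x) + C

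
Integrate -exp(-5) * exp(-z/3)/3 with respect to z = exp(-z/3 - 5) + C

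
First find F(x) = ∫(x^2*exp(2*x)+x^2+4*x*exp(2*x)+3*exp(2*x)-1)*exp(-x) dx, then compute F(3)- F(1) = -4*E - 16*exp(-3) + 4*exp(-1) + 16*exp(3)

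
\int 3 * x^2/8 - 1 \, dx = x^3/8 - x + C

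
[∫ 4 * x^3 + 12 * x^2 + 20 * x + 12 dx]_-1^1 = 32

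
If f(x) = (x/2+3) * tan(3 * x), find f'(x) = 3*x/(2*cos(3*x)^2) + tan(3*x)/2 + 9/cos(3*x)^2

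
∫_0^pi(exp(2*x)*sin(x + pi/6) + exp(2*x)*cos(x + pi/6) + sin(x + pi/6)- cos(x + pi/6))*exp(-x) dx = -exp(pi)/2 + exp(-pi)/2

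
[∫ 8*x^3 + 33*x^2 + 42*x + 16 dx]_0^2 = 236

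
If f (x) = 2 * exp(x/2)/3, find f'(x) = exp(x/2)/3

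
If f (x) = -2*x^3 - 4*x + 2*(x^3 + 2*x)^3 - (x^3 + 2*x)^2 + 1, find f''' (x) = 1008*x^6 + 2520*x^4 - 120*x^3 + 1440*x^2 - 96*x + 84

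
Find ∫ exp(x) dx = exp(x) + C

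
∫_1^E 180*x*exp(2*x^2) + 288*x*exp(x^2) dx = -6*exp(exp(2)) - 5*(-3*E - 5)^2 + 6*E + 5*(-3*exp(exp(2)) - 5)^2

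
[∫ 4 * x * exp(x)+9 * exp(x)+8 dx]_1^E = -9*E - 18 + (2 + exp(E))*(5 + 4*E)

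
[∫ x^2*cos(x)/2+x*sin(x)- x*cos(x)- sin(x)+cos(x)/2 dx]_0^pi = 0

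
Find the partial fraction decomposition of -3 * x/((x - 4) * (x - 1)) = 1/(x - 1) - 4/(x - 4)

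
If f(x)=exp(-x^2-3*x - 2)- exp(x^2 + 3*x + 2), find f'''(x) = (-8*x^3*exp(2*x^2 + 6*x + 4) - 8*x^3 - 36*x^2*exp(2*x^2 + 6*x + 4) - 36*x^2 - 66*x*exp(2*x^2 + 6*x + 4) - 42*x - 45*exp(2*x^2 + 6*x + 4) - 9)*exp(-x^2 - 3*x - 2)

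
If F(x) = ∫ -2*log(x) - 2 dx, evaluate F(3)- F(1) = -6*log(3)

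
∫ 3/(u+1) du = log(2*(u + 1)^3) + C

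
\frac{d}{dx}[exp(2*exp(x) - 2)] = 2*exp(x + 2*exp(x) - 2)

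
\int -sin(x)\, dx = cos(x) + C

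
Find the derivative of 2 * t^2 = 4*t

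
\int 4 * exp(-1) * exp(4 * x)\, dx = exp(4*x - 1) + C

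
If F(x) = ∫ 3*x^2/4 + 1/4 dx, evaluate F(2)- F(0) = 5/2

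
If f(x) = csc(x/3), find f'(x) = -cot(x/3)*csc(x/3)/3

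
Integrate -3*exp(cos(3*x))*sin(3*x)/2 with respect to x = exp(cos(3*x))/2 + C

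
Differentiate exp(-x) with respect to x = -exp(-x)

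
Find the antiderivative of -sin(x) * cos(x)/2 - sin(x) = (cos(x) + 2)^2/4 + C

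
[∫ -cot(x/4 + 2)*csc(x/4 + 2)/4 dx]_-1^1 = -csc(7/4) + csc(9/4)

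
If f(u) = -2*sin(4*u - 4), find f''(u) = 32*sin(4*u - 4)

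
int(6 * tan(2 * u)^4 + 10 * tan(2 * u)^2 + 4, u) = (tan(2*u)^2 + 2)*tan(2*u) + C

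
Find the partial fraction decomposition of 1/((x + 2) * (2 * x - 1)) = 2/(5*(2*x - 1)) - 1/(5*(x + 2))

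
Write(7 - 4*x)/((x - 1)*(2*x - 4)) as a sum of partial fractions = -3/(2*(x - 1)) - 1/(2*(x - 2))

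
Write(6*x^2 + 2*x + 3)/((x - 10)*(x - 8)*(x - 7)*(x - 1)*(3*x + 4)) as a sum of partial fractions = 891/(166600*(3*x + 4)) - 11/(2646*(x - 1)) + 311/(450*(x - 7)) - 403/(392*(x - 8)) + 623/(1836*(x - 10))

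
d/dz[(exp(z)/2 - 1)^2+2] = exp(2*z)/2 - exp(z)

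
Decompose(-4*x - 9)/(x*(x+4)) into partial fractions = -7/(4*(x + 4)) - 9/(4*x)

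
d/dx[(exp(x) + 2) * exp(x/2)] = 3*exp(3*x/2)/2 + exp(x/2)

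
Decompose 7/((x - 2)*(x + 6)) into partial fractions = -7/(8*(x + 6)) + 7/(8*(x - 2))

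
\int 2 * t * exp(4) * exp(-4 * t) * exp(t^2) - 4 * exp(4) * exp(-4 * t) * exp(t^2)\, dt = exp((t - 2)^2) + C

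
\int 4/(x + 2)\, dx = 4*log(x + 2) + C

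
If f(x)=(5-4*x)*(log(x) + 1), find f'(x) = (-4*x*log(x) - 8*x + 5)/x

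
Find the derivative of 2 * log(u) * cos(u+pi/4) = 2*(-u*log(u)*sin(u + pi/4) + cos(u + pi/4))/u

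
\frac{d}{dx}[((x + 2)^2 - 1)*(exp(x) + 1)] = x^2*exp(x) + 6*x*exp(x) + 2*x + 7*exp(x) + 4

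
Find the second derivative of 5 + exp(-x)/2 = exp(-x)/2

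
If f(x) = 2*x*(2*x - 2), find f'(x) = 8*x - 4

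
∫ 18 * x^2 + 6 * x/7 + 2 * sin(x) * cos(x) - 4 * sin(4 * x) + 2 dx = 6*x^3 + 3*x^2/7 + 2*x + sin(x)^2 + cos(4*x) + C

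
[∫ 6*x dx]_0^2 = 12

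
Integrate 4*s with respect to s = 2*s^2 + C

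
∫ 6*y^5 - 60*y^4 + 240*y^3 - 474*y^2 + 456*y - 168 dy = y^6 - 12*y^5 + 60*y^4 - 158*y^3 + 228*y^2 - 168*y + C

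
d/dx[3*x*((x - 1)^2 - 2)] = 9*x^2 - 12*x - 3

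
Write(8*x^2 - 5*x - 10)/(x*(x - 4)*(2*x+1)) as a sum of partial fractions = -22/(9*(2*x + 1)) + 49/(18*(x - 4)) + 5/(2*x)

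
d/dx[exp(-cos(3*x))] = 3*exp(-cos(3*x))*sin(3*x)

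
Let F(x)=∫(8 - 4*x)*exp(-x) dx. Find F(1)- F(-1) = 8*E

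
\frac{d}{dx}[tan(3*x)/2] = 3/(2*cos(3*x)^2)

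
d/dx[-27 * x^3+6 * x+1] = 6 - 81*x^2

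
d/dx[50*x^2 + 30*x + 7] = 100*x + 30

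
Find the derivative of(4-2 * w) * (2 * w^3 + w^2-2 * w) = -16*w^3 + 18*w^2 + 16*w - 8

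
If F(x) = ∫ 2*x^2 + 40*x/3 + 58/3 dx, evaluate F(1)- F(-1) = 40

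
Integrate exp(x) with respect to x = exp(x) + C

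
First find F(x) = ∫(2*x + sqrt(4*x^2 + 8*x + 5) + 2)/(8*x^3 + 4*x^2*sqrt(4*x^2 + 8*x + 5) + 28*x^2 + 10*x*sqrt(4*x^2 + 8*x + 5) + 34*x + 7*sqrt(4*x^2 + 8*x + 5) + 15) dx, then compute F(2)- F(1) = -(4 + sqrt(17))/(sqrt(17) + 5) + (6 + sqrt(37))/(sqrt(37) + 7)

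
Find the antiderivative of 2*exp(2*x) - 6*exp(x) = (exp(x) - 3)^2 + C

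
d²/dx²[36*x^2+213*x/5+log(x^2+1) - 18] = (72*x^4 + 142*x^2 + 74)/(x^4 + 2*x^2 + 1)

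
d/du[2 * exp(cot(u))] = -2*exp(1/tan(u))/sin(u)^2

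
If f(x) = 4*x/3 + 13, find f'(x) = 4/3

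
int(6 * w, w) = 3*w^2 + C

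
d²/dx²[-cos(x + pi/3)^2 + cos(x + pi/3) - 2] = -sqrt(3)*sin(2*x) - cos(2*x) - cos(x + pi/3)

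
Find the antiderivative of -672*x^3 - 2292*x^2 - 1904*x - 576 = -168*x^4 - 764*x^3 - 952*x^2 - 576*x + C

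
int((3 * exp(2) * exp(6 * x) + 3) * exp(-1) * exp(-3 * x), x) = 2*sinh(3*x + 1) + C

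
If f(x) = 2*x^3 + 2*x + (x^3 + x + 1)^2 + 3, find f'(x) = 6*x^5 + 8*x^3 + 12*x^2 + 2*x + 4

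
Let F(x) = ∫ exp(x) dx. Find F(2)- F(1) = -E + exp(2)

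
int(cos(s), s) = sin(s) + C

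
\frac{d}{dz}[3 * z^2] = 6*z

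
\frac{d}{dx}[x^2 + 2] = 2*x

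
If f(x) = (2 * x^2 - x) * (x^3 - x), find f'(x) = 10*x^4 - 4*x^3 - 6*x^2 + 2*x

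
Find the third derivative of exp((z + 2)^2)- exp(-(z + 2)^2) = (8*z^3*exp(2*z^2 + 8*z + 8) + 8*z^3 + 48*z^2*exp(2*z^2 + 8*z + 8) + 48*z^2 + 108*z*exp(2*z^2 + 8*z + 8) + 84*z + 88*exp(2*z^2 + 8*z + 8) + 40)*exp(-z^2 - 4*z - 4)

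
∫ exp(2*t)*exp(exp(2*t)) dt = exp(exp(2*t))/2 + C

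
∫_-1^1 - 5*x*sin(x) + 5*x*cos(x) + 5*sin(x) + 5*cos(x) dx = 10*cos(1)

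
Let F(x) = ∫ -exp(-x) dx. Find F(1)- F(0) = -1 + exp(-1)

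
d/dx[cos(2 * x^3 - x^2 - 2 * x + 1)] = 2*(-3*x^2 + x + 1)*sin(2*x^3 - x^2 - 2*x + 1)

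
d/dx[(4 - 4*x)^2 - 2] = 32*x - 32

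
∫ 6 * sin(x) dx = -6*cos(x) + C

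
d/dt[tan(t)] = cos(t)^(-2)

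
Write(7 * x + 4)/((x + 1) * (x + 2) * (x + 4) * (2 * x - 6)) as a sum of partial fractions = 2/(7*(x + 4)) - 1/(2*(x + 2)) + 1/(8*(x + 1)) + 5/(56*(x - 3))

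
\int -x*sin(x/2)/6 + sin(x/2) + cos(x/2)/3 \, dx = (x/3 - 2)*cos(x/2) + C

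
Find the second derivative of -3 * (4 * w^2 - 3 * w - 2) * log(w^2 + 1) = (-24*w^4*log(w^2 + 1) - 72*w^4 + 18*w^3 - 48*w^2*log(w^2 + 1) - 132*w^2 + 54*w - 24*log(w^2 + 1) + 12)/(w^4 + 2*w^2 + 1)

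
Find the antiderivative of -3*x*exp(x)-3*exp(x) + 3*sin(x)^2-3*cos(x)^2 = -3*x*exp(x) - 3*sin(2*x)/2 + C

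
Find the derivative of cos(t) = -sin(t)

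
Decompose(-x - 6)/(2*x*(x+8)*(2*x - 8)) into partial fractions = 1/(192*(x + 8)) - 5/(96*(x - 4)) + 3/(64*x)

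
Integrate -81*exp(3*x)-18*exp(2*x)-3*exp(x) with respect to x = (-27*exp(2*x) - 9*exp(x) - 3)*exp(x) + C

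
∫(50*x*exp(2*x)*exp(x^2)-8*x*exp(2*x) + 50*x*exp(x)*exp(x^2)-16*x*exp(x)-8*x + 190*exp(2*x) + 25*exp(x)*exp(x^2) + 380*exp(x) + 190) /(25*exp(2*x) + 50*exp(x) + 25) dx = (-(exp(x) + 1)*(10*x + 4*(x - 25)^2 - 375)/25 + exp(x*(x + 1)))/(exp(x) + 1) + C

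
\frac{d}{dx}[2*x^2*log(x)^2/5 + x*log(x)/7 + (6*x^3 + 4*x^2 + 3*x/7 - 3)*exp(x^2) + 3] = 12*x^4*exp(x^2) + 8*x^3*exp(x^2) + 132*x^2*exp(x^2)/7 + 2*x*exp(x^2) + 4*x*log(x)^2/5 + 4*x*log(x)/5 + 3*exp(x^2)/7 + log(x)/7 + 1/7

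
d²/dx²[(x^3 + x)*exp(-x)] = (x^3 - 6*x^2 + 7*x - 2)*exp(-x)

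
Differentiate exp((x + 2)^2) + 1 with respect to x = 2*x*exp(x^2 + 4*x + 4) + 4*exp(x^2 + 4*x + 4)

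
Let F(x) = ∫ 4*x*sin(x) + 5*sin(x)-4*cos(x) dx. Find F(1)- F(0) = 5 - 9*cos(1)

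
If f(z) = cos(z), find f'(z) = -sin(z)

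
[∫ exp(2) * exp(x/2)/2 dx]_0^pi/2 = -exp(2) + exp(pi/4 + 2)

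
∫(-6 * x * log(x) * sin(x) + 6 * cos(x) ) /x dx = 6*log(x)*cos(x) + C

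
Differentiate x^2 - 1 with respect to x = 2*x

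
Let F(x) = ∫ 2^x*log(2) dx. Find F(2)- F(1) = 2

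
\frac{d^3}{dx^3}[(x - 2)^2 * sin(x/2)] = -x^2*cos(x/2)/8 - 3*x*sin(x/2)/2 + x*cos(x/2)/2 + 3*sin(x/2) + 5*cos(x/2)/2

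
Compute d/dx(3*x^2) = 6*x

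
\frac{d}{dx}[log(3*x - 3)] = 1/(x - 1)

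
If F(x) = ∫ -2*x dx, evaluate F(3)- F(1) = -8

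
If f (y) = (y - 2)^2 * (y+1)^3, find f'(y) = 5*y^4 - 4*y^3 - 15*y^2 + 2*y + 8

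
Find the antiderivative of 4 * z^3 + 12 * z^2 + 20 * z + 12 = z^4 + 4*z^3 + 10*z^2 + 12*z + C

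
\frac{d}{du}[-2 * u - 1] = -2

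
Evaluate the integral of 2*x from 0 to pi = pi^2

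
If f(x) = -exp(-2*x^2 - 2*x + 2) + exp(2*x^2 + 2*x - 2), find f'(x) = (4*x*exp(4*x^2 + 4*x - 4) + 4*x + 2*exp(4*x^2 + 4*x - 4) + 2)*exp(-2*x^2 - 2*x + 2)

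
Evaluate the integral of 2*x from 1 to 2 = 3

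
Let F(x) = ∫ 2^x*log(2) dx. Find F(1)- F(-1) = 3/2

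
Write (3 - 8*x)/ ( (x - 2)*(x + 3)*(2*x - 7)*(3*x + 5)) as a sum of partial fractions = 441/(1364*(3*x + 5)) - 200/(1209*(2*x - 7)) - 27/(260*(x + 3)) + 13/(165*(x - 2))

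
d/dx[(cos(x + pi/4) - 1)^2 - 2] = 2*sin(x + pi/4) - cos(2*x)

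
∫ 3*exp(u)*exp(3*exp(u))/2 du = exp(3*exp(u))/2 + C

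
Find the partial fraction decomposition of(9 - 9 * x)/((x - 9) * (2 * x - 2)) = -9/(2*(x - 9))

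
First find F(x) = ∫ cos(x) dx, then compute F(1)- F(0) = sin(1)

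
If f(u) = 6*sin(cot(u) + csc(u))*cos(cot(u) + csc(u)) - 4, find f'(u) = -12*(cos(u) + 1)*sin(pi/4 + 1/tan(u) + 1/sin(u))*cos(pi/4 + 1/tan(u) + 1/sin(u))/sin(u)^2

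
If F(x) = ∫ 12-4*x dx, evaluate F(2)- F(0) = 16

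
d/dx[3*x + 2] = 3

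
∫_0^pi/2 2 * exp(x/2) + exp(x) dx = -9 + (2 + exp(pi/4))^2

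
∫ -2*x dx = -x^2 + C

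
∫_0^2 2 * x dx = 4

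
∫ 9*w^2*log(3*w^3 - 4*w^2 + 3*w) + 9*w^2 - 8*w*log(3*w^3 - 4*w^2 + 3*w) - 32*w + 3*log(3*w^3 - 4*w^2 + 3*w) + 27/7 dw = w*(-84*w + 7*(3*w^2 - 4*w + 3)*log(w*(3*w^2 - 4*w + 3)) + 6)/7 + C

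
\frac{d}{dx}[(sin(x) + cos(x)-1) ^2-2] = 2*cos(2*x) - 2*sqrt(2)*cos(x + pi/4)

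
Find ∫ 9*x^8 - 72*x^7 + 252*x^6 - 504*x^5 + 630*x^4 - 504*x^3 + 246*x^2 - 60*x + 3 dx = x^9 - 9*x^8 + 36*x^7 - 84*x^6 + 126*x^5 - 126*x^4 + 82*x^3 - 30*x^2 + 3*x + C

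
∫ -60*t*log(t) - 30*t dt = -30*t^2*log(t) + C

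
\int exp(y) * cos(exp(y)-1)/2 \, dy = sin(exp(y) - 1)/2 + C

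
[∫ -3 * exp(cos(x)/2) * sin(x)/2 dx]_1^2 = -3*exp(cos(1)/2) + 3*exp(cos(2)/2)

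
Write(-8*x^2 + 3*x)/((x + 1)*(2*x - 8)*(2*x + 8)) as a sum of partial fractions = -35/(24*(x + 4)) + 11/(60*(x + 1)) - 29/(40*(x - 4))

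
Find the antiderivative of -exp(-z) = exp(-z) + C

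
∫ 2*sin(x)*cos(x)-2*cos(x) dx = (sin(x) - 1)^2 + C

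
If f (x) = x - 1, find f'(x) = 1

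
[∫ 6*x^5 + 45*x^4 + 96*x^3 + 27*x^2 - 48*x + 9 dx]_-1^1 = 54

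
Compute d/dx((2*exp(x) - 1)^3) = 24*exp(3*x) - 24*exp(2*x) + 6*exp(x)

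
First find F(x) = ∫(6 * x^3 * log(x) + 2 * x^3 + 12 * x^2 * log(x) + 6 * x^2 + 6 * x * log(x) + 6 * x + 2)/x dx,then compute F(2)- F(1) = 54*log(2)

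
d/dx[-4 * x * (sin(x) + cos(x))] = -4*sqrt(2)*(x*cos(x + pi/4) + sin(x + pi/4))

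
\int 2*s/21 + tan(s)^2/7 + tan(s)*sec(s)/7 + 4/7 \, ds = s^2/21 + 3*s/7 + tan(s)/7 + sec(s)/7 + C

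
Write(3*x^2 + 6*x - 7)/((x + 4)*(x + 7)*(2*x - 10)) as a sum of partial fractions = 49/(36*(x + 7)) - 17/(54*(x + 4)) + 49/(108*(x - 5))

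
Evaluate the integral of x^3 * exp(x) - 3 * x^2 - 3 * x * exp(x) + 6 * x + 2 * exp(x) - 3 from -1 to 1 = -8 + 8*exp(-1)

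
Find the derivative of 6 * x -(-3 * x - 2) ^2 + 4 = -18*x - 6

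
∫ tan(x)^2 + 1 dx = tan(x) + C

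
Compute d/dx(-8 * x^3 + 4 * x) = 4 - 24*x^2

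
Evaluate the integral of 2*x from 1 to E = -1 + exp(2)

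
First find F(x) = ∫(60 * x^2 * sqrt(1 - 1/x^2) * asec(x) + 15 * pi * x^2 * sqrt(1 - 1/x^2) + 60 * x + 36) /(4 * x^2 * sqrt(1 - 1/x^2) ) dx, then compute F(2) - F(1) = 67*pi/4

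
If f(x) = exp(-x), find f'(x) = -exp(-x)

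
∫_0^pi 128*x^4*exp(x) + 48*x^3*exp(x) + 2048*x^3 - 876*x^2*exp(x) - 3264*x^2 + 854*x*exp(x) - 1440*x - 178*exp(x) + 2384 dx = 1068 + (6 + 4*pi + pi*exp(pi))*(-5*(4 - 4*pi)^2 - 28*pi + 30 - 2*(4 - 4*pi)^3)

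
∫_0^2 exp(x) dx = -1 + exp(2)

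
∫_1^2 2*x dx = 3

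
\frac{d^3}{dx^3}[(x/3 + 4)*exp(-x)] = (-x - 9)*exp(-x)/3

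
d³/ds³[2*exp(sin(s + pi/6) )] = (-sqrt(3)*sin(s)*cos(s) - 6*sin(s + pi/6) + cos(s)^2 - 3/2)*exp(sqrt(3)*sin(s)/2)*exp(cos(s)/2)*cos(s + pi/6)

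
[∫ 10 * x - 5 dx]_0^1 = 0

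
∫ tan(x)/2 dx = log(sec(x))/2 + C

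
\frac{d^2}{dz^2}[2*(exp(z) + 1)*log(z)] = (2*z^2*exp(z)*log(z) + 4*z*exp(z) - 2*exp(z) - 2)/z^2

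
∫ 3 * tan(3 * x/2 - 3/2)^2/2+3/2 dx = tan(3*x/2 - 3/2) + C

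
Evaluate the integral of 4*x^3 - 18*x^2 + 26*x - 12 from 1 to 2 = 0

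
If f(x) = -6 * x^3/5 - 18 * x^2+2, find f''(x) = -36*x/5 - 36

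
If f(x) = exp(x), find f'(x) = exp(x)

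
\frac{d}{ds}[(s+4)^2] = 2*s + 8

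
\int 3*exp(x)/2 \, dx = 3*exp(x)/2 + C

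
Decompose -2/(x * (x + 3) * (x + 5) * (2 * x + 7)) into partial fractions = -16/(21*(2*x + 7)) + 1/(15*(x + 5)) + 1/(3*(x + 3)) - 2/(105*x)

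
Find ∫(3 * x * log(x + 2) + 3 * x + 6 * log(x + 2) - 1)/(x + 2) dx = (3*x - 1)*log(x + 2) + C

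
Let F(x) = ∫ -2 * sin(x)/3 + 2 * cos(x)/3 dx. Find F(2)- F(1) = 2*sqrt(2)*(-sin(pi/4 + 1) + sin(pi/4 + 2))/3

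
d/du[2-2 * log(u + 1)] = -2/(u + 1)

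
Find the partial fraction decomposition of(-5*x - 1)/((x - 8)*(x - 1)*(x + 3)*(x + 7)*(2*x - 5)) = 72/(2299*(2*x - 5)) + 17/(4560*(x + 7)) - 7/(968*(x + 3)) - 1/(112*(x - 1)) - 41/(12705*(x - 8))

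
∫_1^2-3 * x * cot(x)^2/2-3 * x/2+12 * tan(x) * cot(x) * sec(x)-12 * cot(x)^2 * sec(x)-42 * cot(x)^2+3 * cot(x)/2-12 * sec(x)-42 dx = -87/(2*tan(1)) + 45/tan(2) - 12/sin(1) + 12/sin(2)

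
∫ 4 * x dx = 2*x^2 + C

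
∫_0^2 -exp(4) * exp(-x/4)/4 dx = -exp(4) + exp(7/2)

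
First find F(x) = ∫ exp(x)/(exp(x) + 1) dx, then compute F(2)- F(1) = -log(1 + E) + log(1 + exp(2))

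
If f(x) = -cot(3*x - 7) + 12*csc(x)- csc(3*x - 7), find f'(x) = -12*cot(x)*csc(x) + 3*cot(3*x - 7)^2 + 3*cot(3*x - 7)*csc(3*x - 7) + 3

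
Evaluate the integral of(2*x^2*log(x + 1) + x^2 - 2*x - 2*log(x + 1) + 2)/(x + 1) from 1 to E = -log(2) + (1 + (-1 + E)^2)*log(1 + E)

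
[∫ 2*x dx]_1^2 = 3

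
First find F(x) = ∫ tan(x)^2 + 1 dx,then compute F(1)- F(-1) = 2*tan(1)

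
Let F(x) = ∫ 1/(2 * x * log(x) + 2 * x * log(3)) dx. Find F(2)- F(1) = -log(log(3))/2 + log(log(6))/2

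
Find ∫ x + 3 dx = x^2/2 + 3*x + C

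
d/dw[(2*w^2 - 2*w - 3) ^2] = 16*w^3 - 24*w^2 - 16*w + 12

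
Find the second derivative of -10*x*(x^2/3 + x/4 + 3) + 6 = -20*x - 5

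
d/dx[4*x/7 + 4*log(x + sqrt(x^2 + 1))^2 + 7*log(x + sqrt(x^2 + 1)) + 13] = (4*x^2 + 4*x*sqrt(x^2 + 1) + 56*x*log(x + sqrt(x^2 + 1)) + 49*x + 56*sqrt(x^2 + 1)*log(x + sqrt(x^2 + 1)) + 49*sqrt(x^2 + 1) + 4)/(7*x^2 + 7*x*sqrt(x^2 + 1) + 7)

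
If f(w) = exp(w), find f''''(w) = exp(w)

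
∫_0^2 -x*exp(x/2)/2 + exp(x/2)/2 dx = -3 + E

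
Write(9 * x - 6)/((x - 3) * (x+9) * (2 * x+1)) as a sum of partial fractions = 6/(17*(2*x + 1)) - 29/(68*(x + 9)) + 1/(4*(x - 3))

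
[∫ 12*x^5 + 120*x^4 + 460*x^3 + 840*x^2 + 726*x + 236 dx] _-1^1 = 1080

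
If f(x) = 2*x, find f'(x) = 2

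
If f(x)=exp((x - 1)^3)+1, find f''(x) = 9*x^4*exp(x^3 - 3*x^2 + 3*x - 1) - 36*x^3*exp(x^3 - 3*x^2 + 3*x - 1) + 54*x^2*exp(x^3 - 3*x^2 + 3*x - 1) - 30*x*exp(x^3 - 3*x^2 + 3*x - 1) + 3*exp(x^3 - 3*x^2 + 3*x - 1)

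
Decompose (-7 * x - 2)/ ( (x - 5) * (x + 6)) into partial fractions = -40/(11*(x + 6)) - 37/(11*(x - 5))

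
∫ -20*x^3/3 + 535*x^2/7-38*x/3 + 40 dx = -5*x^4/3 + 535*x^3/21 - 19*x^2/3 + 40*x + C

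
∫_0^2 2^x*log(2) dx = 3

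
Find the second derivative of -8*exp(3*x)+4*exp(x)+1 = -72*exp(3*x) + 4*exp(x)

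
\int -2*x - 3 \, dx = -x^2 - 3*x + C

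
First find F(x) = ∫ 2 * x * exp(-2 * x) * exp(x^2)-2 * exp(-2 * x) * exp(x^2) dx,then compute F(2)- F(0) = 0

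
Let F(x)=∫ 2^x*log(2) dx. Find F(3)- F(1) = 6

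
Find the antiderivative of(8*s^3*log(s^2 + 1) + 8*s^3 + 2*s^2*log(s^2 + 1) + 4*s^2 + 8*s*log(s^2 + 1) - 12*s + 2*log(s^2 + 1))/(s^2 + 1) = 2*(s - 1)*(2*s + 3)*log(s^2 + 1) + C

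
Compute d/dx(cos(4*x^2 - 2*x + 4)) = 2*(1 - 4*x)*sin(2*(2*x^2 - x + 2))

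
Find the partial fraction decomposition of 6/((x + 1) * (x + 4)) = -2/(x + 4) + 2/(x + 1)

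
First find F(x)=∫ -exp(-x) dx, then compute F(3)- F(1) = -exp(-1) + exp(-3)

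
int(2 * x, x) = x^2 + C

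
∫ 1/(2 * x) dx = log(3*x)/2 + C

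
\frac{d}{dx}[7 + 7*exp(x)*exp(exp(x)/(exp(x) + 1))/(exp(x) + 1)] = (7*exp(x + exp(x)/(exp(x) + 1)) + 14*exp(2*x + exp(x)/(exp(x) + 1)))/(exp(3*x) + 3*exp(2*x) + 3*exp(x) + 1)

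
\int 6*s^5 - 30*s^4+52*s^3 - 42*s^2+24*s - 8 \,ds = s^6 - 6*s^5 + 13*s^4 - 14*s^3 + 12*s^2 - 8*s + C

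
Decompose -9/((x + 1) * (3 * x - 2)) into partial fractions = -27/(5*(3*x - 2)) + 9/(5*(x + 1))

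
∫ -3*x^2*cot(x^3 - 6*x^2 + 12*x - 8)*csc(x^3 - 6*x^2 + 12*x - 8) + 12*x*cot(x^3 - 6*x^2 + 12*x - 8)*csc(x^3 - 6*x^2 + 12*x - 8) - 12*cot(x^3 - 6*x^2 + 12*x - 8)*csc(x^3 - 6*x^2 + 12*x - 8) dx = csc((x - 2)^3) + C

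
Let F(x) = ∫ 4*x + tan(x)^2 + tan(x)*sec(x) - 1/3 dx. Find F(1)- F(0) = -1/3 + tan(1) + sec(1)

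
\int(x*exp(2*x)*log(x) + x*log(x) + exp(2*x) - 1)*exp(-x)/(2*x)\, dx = log(x)*sinh(x) + C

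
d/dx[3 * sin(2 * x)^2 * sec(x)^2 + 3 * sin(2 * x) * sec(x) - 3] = 6*sin(3*x)/cos(x) + 6*tan(x) + 3*cos(2*x)/cos(x) + 3/cos(x)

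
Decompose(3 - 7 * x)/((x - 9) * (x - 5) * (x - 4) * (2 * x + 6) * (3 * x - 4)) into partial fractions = 513/(52624*(3*x - 4)) + 1/(728*(x + 3)) - 5/(112*(x - 4)) + 1/(22*(x - 5)) - 1/(184*(x - 9))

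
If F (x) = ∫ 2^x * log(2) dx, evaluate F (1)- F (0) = 1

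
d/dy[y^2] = 2*y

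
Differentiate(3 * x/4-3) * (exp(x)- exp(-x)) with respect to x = (3*x*exp(2*x) + 3*x - 9*exp(2*x) - 15)*exp(-x)/4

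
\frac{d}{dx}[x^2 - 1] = 2*x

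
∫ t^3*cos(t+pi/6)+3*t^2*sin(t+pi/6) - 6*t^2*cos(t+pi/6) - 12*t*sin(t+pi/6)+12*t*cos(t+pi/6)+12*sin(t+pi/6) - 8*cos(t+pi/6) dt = (t - 2)^3*sin(t + pi/6) + C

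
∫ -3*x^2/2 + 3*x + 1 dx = -x^3/2 + 3*x^2/2 + x + C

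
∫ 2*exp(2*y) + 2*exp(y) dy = (exp(y) + 2)*exp(y) + C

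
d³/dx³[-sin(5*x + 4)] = 125*cos(5*x + 4)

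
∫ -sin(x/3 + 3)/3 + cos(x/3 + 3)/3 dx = sqrt(2)*sin(x/3 + pi/4 + 3) + C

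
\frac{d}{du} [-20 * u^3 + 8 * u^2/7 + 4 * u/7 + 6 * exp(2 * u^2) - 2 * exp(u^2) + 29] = -60*u^2 + 24*u*exp(2*u^2) - 4*u*exp(u^2) + 16*u/7 + 4/7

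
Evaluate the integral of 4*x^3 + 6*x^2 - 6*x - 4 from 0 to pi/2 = -4 + (pi/2 + 2)^2*(-pi + 1 + pi^2/4)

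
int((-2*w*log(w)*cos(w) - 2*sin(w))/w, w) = -2*log(w)*sin(w) + C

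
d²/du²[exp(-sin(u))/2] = (sin(u) + cos(u)^2)*exp(-sin(u))/2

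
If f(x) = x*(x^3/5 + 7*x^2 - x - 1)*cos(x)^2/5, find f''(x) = -2*x^4*cos(2*x)/25 - 8*x^3*sin(2*x)/25 - 14*x^3*cos(2*x)/5 - 42*x^2*sin(2*x)/5 + 16*x^2*cos(2*x)/25 + 6*x^2/25 + 4*x*sin(2*x)/5 + 23*x*cos(2*x)/5 + 21*x/5 + 2*sin(2*x)/5 - cos(2*x)/5 - 1/5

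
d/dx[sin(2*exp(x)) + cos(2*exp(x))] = 2*sqrt(2)*exp(x)*cos(2*exp(x) + pi/4)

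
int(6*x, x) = 3*x^2 + C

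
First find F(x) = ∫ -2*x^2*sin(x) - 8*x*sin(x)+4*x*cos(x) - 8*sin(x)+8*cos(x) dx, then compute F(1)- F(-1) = 16*cos(1)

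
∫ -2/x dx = -2*log(2*x) + C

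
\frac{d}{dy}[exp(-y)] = -exp(-y)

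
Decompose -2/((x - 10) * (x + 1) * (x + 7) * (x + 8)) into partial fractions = 1/(63*(x + 8)) - 1/(51*(x + 7)) + 1/(231*(x + 1)) - 1/(1683*(x - 10))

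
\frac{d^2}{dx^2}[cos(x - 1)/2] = -cos(x - 1)/2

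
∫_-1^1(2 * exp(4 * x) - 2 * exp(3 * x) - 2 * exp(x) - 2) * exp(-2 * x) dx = -4*E - (-E + exp(-1))^2 + 4*exp(-1) + (E - exp(-1))^2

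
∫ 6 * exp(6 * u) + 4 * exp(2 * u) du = (exp(4*u) + 2)*exp(2*u) + C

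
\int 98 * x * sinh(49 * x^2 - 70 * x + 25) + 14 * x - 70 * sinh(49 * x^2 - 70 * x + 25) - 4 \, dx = 7*x^2 - 4*x + cosh((7*x - 5)^2) + C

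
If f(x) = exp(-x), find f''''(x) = exp(-x)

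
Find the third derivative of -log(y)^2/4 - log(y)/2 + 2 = (1 - 2*log(y))/(2*y^3)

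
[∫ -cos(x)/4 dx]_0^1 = -sin(1)/4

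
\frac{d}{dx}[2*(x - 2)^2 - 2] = 4*x - 8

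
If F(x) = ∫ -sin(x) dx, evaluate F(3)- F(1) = cos(3) - cos(1)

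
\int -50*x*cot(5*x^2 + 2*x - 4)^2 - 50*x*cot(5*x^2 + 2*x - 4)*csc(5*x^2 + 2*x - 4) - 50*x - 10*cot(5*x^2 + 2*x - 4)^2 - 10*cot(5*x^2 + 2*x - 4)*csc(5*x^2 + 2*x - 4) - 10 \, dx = 5*cot(5*x^2 + 2*x - 4) + 5*csc(5*x^2 + 2*x - 4) + C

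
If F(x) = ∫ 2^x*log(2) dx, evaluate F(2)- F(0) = 3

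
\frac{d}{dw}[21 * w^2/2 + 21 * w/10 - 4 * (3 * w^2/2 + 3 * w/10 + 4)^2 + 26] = -36*w^3 - 54*w^2/5 - 1893*w/25 - 15/2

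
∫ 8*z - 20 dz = 4*z^2 - 20*z + C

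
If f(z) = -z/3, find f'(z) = -1/3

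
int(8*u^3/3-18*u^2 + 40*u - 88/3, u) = 2*u^4/3 - 6*u^3 + 20*u^2 - 88*u/3 + C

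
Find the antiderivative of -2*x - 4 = -x^2 - 4*x + C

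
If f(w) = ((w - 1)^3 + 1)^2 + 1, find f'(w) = 6*w^5 - 30*w^4 + 60*w^3 - 54*w^2 + 18*w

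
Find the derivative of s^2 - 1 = 2*s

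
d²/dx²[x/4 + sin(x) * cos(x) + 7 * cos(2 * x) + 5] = -2*sin(2*x) - 28*cos(2*x)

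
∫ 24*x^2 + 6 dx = 8*x^3 + 6*x + C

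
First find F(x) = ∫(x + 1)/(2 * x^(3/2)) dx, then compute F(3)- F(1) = 2*sqrt(3)/3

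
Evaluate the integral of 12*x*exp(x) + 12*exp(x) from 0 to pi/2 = 6*pi*exp(pi/2)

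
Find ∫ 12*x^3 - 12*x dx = 3*x^4 - 6*x^2 + C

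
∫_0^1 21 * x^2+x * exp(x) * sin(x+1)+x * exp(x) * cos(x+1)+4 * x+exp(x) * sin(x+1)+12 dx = E*sin(2) + 21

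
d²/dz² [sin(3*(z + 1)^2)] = -36*z^2*sin(3*z^2 + 6*z + 3) - 72*z*sin(3*z^2 + 6*z + 3) - 36*sin(3*z^2 + 6*z + 3) + 6*cos(3*z^2 + 6*z + 3)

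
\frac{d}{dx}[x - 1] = 1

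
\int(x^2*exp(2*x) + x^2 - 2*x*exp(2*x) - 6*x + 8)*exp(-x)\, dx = 2*(x - 2)^2*sinh(x) + C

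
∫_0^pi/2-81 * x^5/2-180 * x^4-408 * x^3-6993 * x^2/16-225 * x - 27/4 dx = -12*(3*pi^3/32 + 3*pi/2 + pi^2/2)^2 - 9*pi^2/8 - 27*pi/8 - 27*pi^3/128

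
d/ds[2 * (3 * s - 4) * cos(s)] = -6*s*sin(s) + 8*sin(s) + 6*cos(s)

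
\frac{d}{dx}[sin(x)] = cos(x)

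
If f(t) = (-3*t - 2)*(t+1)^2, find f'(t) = -9*t^2 - 16*t - 7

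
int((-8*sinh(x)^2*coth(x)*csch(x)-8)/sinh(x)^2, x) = 8/tanh(x) + 8/sinh(x) + C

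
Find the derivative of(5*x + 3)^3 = 375*x^2 + 450*x + 135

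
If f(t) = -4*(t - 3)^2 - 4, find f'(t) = 24 - 8*t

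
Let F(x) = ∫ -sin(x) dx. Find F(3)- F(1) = cos(3) - cos(1)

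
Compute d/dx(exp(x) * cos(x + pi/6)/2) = sqrt(2)*exp(x)*cos(x + 5*pi/12)/2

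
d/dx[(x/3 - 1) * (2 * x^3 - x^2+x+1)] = 8*x^3/3 - 7*x^2 + 8*x/3 - 2/3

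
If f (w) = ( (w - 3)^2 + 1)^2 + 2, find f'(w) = 4*w^3 - 36*w^2 + 112*w - 120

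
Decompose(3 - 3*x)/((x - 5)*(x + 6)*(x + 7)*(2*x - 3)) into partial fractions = 4/(595*(2*x - 3)) - 2/(17*(x + 7)) + 7/(55*(x + 6)) - 1/(77*(x - 5))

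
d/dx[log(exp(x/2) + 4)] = exp(x/2)/(2*exp(x/2) + 8)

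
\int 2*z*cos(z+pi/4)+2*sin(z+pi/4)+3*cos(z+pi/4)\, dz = (2*z + 3)*sin(z + pi/4) + C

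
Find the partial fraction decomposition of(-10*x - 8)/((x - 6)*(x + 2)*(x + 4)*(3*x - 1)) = 18/(91*(3*x - 1)) - 8/(65*(x + 4)) + 3/(28*(x + 2)) - 1/(20*(x - 6))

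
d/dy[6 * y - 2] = 6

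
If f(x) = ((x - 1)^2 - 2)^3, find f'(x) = 6*x^5 - 30*x^4 + 36*x^3 + 12*x^2 - 18*x - 6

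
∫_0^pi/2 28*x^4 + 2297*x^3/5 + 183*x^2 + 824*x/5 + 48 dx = (-7*pi/2 - 4)*(pi^2/20 + 2*pi)*(-pi^2 - 3 + pi/8)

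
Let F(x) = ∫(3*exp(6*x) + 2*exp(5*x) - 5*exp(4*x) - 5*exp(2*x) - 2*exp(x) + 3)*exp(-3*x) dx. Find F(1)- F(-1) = -4*E - (-E + exp(-1))^2 + 4*exp(-1) + (E - exp(-1))^2 + (E - exp(-1))^3 - (-E + exp(-1))^3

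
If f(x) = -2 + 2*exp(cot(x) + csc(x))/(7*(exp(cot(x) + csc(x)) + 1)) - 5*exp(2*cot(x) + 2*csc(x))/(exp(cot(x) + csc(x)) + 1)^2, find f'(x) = 2*(34*exp(1/sin(x))*exp(1/tan(x))*cos(x) + 34*exp(1/sin(x))*exp(1/tan(x)) - cos(x) - 1)*exp(1/sin(x))*exp(1/tan(x))/(7*(exp(1/sin(x))*exp(1/tan(x)) + 1)^3*sin(x)^2)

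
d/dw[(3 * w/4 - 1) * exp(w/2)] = 3*w*exp(w/2)/8 + exp(w/2)/4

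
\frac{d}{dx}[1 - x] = -1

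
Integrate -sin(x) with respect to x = cos(x) + C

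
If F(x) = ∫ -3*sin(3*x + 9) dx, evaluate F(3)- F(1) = -cos(12) + cos(18)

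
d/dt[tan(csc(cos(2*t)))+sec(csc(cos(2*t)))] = 4*(1 - sin(1/sin(2*sin(t)^2 - 1)))*sin(t)*cos(t)*cos(2*sin(t)^2 - 1)/(sin(2*sin(t)^2 - 1)^2*cos(1/sin(2*sin(t)^2 - 1))^2)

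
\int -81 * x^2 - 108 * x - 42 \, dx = -27*x^3 - 54*x^2 - 42*x + C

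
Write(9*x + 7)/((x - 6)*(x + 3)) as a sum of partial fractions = 20/(9*(x + 3)) + 61/(9*(x - 6))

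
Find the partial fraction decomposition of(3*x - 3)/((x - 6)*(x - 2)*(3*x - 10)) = -63/(32*(3*x - 10)) + 3/(16*(x - 2)) + 15/(32*(x - 6))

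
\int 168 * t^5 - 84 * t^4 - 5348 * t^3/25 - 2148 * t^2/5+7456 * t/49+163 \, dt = 28*t^6 - 84*t^5/5 - 1337*t^4/25 - 716*t^3/5 + 3728*t^2/49 + 163*t + C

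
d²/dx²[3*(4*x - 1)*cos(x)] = -12*x*cos(x) - 24*sin(x) + 3*cos(x)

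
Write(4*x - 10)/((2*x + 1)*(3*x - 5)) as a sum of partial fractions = -10/(13*(3*x - 5)) + 24/(13*(2*x + 1))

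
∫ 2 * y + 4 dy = y^2 + 4*y + C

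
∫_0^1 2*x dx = 1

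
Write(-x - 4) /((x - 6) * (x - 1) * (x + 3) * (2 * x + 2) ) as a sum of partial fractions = 1/(144*(x + 3)) - 3/(56*(x + 1)) + 1/(16*(x - 1)) - 1/(63*(x - 6))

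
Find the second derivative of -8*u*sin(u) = 8*u*sin(u) - 16*cos(u)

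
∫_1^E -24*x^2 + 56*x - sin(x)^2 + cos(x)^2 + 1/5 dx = -8*exp(3) - 101/5 - sin(2)/2 + sin(2*E)/2 + E/5 + 28*exp(2)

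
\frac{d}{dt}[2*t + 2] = 2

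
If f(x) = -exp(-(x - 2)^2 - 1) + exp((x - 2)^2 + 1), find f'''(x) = (8*x^3*exp(2*x^2 - 8*x + 10) + 8*x^3 - 48*x^2*exp(2*x^2 - 8*x + 10) - 48*x^2 + 108*x*exp(2*x^2 - 8*x + 10) + 84*x - 88*exp(2*x^2 - 8*x + 10) - 40)*exp(-x^2 + 4*x - 5)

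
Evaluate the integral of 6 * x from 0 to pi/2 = 3*pi^2/4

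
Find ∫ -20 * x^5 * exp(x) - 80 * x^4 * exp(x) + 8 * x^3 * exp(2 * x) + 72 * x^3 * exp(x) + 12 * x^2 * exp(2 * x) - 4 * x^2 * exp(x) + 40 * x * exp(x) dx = 4*x^2*(-5*x^3 + 5*x^2 + x*exp(x) - 2*x + 5)*exp(x) + C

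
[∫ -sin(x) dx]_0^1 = -1 + cos(1)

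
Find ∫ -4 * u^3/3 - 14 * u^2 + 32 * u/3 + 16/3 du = -u^4/3 - 14*u^3/3 + 16*u^2/3 + 16*u/3 + C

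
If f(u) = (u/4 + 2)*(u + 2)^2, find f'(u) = 3*u^2/4 + 6*u + 9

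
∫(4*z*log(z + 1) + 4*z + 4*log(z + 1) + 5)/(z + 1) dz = (4*z + 5)*log(z + 1) + C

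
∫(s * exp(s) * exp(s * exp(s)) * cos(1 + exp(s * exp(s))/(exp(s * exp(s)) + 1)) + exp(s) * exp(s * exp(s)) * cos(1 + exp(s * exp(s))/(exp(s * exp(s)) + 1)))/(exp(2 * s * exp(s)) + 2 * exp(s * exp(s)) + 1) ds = sin((2*exp(s*exp(s)) + 1)/(exp(s*exp(s)) + 1)) + C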